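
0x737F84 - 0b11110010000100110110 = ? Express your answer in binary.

0b11001000101111001001110

0x737F84 = 0b11100110111111110000100 in binary.
Subtract column by column in base 2:
  0-0 → 0
  0-1 → 1 (borrow)
  1-1-1 → 1 (borrow)
  0-0-1 → 1 (borrow)
  0-1-1 → 0 (borrow)
  0-1-1 → 0 (borrow)
  0-0-1 → 1 (borrow)
  1-0-1 → 0
  1-1 → 0
  1-0 → 1
  1-0 → 1
  1-0 → 1
  1-0 → 1
  1-1 → 0
  1-0 → 1
  0-0 → 0
  1-1 → 0
  1-1 → 0
  0-1 → 1 (borrow)
  0-1-1 → 0 (borrow)
  1-0-1 → 0
  1-0 → 1
  1-0 → 1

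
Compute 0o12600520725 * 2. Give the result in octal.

Multiply each base-8 digit by 2, carrying:
  5×2 = 10 → write 2 carry 1
  2×2+1 = 5 → write 5
  7×2 = 14 → write 6 carry 1
  0×2+1 = 1 → write 1
  2×2 = 4 → write 4
  5×2 = 10 → write 2 carry 1
  0×2+1 = 1 → write 1
  0×2 = 0 → write 0
  6×2 = 12 → write 4 carry 1
  2×2+1 = 5 → write 5
  1×2 = 2 → write 2

0o25401241652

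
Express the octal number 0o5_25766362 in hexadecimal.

0x557ECF2

Each octal digit is 3 bits: 5=101 2=010 5=101 7=111 6=110 6=110 3=011 6=110 2=010.
Group the bits into nibbles: 0101 0101 0111 1110 1100 1111 0010 → 557ECF2.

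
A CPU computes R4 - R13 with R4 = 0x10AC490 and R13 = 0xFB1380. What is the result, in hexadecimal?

0xFB110

Subtract column by column in base 16:
  0-0 → 0
  9-8 → 1
  4-3 → 1
  C-1 → B
  A-B → F (borrow)
  0-F-1 → 0 (borrow)
  1-0-1 → 0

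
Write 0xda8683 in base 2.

0b110110101000011010000011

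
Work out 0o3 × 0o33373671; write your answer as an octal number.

Multiply each base-8 digit by 3, carrying:
  1×3 = 3 → write 3
  7×3 = 21 → write 5 carry 2
  6×3+2 = 20 → write 4 carry 2
  3×3+2 = 11 → write 3 carry 1
  7×3+1 = 22 → write 6 carry 2
  3×3+2 = 11 → write 3 carry 1
  3×3+1 = 10 → write 2 carry 1
  3×3+1 = 10 → write 2 carry 1
  remaining carry: 1

0o122363453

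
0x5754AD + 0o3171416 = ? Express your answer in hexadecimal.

0x6447BB

0o3171416 = 0xCF30E in hexadecimal.
Add column by column in base 16, right to left:
  D+E = B carry 1
  A+0+1 = B
  4+3 = 7
  5+F = 4 carry 1
  7+C+1 = 4 carry 1
  5+0+1 = 6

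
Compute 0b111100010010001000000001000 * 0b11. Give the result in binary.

0b10110100110110011000000011000

Multiply each base-2 digit by 3, carrying:
  0×3 = 0 → write 0
  0×3 = 0 → write 0
  0×3 = 0 → write 0
  1×3 = 3 → write 1 carry 1
  0×3+1 = 1 → write 1
  0×3 = 0 → write 0
  0×3 = 0 → write 0
  0×3 = 0 → write 0
  0×3 = 0 → write 0
  0×3 = 0 → write 0
  0×3 = 0 → write 0
  0×3 = 0 → write 0
  1×3 = 3 → write 1 carry 1
  0×3+1 = 1 → write 1
  0×3 = 0 → write 0
  0×3 = 0 → write 0
  1×3 = 3 → write 1 carry 1
  0×3+1 = 1 → write 1
  0×3 = 0 → write 0
  1×3 = 3 → write 1 carry 1
  0×3+1 = 1 → write 1
  0×3 = 0 → write 0
  0×3 = 0 → write 0
  1×3 = 3 → write 1 carry 1
  1×3+1 = 4 → write 0 carry 2
  1×3+2 = 5 → write 1 carry 2
  1×3+2 = 5 → write 1 carry 2
  remaining carry: 10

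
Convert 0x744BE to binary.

Expand each hex digit to 4 bits: 7=0111 4=0100 4=0100 B=1011 E=1110.

0b1110100010010111110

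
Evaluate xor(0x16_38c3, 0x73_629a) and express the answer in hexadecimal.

0x655a59

XOR each hex digit independently (no carries):
  1^7=6, 6^3=5, 3^6=5, 8^2=a, c^9=5, 3^a=9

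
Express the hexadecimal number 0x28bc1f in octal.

0o12136037

Expand each hex digit to 4 bits: 2=0010 8=1000 b=1011 c=1100 1=0001 f=1111.
Group the bits in threes: 001 010 001 011 110 000 011 111 → 12136037.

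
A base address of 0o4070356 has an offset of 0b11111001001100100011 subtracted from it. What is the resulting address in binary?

0b1101110111001011

0o4070356 = 0b100000111000011101110 in binary.
Subtract column by column in base 2:
  0-1 → 1 (borrow)
  1-1-1 → 1 (borrow)
  1-0-1 → 0
  1-0 → 1
  0-0 → 0
  1-1 → 0
  1-0 → 1
  1-0 → 1
  0-1 → 1 (borrow)
  0-1-1 → 0 (borrow)
  0-0-1 → 1 (borrow)
  0-0-1 → 1 (borrow)
  1-1-1 → 1 (borrow)
  1-0-1 → 0
  1-0 → 1
  0-1 → 1 (borrow)
  0-1-1 → 0 (borrow)
  0-1-1 → 0 (borrow)
  0-1-1 → 0 (borrow)
  0-1-1 → 0 (borrow)
  1-0-1 → 0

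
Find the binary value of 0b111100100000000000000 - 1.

0b111100011111111111111

The trailing 14 digits are 0, so subtracting 1 borrows through: they become 1 and the next digit up decrements.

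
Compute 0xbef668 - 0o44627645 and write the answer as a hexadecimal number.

0x2bc6c3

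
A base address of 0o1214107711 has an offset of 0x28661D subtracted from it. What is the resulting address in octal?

0o1202024654

0x28661D = 0o12063035 in octal.
Subtract column by column in base 8:
  1-5 → 4 (borrow)
  1-3-1 → 5 (borrow)
  7-0-1 → 6
  7-3 → 4
  0-6 → 2 (borrow)
  1-0-1 → 0
  4-2 → 2
  1-1 → 0
  2-0 → 2
  1-0 → 1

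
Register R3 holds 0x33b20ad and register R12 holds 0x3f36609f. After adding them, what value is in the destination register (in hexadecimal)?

Add column by column in base 16, right to left:
  d+f = c carry 1
  a+9+1 = 4 carry 1
  0+0+1 = 1
  2+6 = 8
  b+6 = 1 carry 1
  3+3+1 = 7
  3+f = 2 carry 1
  0+3+1 = 4

0x4271814c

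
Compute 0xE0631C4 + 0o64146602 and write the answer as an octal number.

0xE0631C4 = 0o1601430704 in octal.
Add column by column in base 8, right to left:
  4+2 = 6
  0+0 = 0
  7+6 = 5 carry 1
  0+6+1 = 7
  3+4 = 7
  4+1 = 5
  1+4 = 5
  0+6 = 6
  6+0 = 6
  1+0 = 1

0o1665577506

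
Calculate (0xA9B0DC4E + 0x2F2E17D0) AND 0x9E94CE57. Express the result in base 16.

Add column by column in base 16, right to left:
  E+0 = E
  4+D = 1 carry 1
  C+7+1 = 4 carry 1
  D+1+1 = F
  0+E = E
  B+2 = D
  9+F = 8 carry 1
  A+2+1 = D
Sum = 0xD8DEF41E; now AND with 0x9E94CE57:
  D&9=9, 8&E=8, D&9=9, E&4=4, F&C=C, 4&E=4, 1&5=1, E&7=6

0x9894C416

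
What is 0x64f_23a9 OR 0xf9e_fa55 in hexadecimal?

0xfdffbfd

OR each hex digit independently (no carries):
  6|f=f, 4|9=d, f|e=f, 2|f=f, 3|a=b, a|5=f, 9|5=d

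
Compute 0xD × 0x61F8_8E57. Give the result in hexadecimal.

0x4F99F3A6B

Multiply each base-16 digit by 13, carrying:
  7×13 = 91 → write B carry 5
  5×13+5 = 70 → write 6 carry 4
  E×13+4 = 186 → write A carry 11
  8×13+11 = 115 → write 3 carry 7
  8×13+7 = 111 → write F carry 6
  F×13+6 = 201 → write 9 carry 12
  1×13+12 = 25 → write 9 carry 1
  6×13+1 = 79 → write F carry 4
  remaining carry: 4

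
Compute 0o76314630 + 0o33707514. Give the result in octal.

Add column by column in base 8, right to left:
  0+4 = 4
  3+1 = 4
  6+5 = 3 carry 1
  4+7+1 = 4 carry 1
  1+0+1 = 2
  3+7 = 2 carry 1
  6+3+1 = 2 carry 1
  7+3+1 = 3 carry 1
  final carry 1

0o132224344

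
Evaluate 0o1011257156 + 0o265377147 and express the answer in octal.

Add column by column in base 8, right to left:
  6+7 = 5 carry 1
  5+4+1 = 2 carry 1
  1+1+1 = 3
  7+7 = 6 carry 1
  5+7+1 = 5 carry 1
  2+3+1 = 6
  1+5 = 6
  1+6 = 7
  0+2 = 2
  1+0 = 1

0o1276656325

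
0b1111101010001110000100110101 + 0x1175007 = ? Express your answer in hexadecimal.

0b1111101010001110000100110101 = 0xfa8e135 in hexadecimal.
Add column by column in base 16, right to left:
  5+7 = c
  3+0 = 3
  1+0 = 1
  e+5 = 3 carry 1
  8+7+1 = 0 carry 1
  a+1+1 = c
  f+1 = 0 carry 1
  final carry 1

0x10c0313c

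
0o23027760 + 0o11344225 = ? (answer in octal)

0o34374205

Add column by column in base 8, right to left:
  0+5 = 5
  6+2 = 0 carry 1
  7+2+1 = 2 carry 1
  7+4+1 = 4 carry 1
  2+4+1 = 7
  0+3 = 3
  3+1 = 4
  2+1 = 3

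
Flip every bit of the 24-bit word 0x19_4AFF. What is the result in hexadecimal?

Each hex digit d becomes F−d:
  1→E, 9→6, 4→B, A→5, F→0, F→0

0xE6B500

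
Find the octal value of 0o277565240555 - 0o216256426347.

Subtract column by column in base 8:
  5-7 → 6 (borrow)
  5-4-1 → 0
  5-3 → 2
  0-6 → 2 (borrow)
  4-2-1 → 1
  2-4 → 6 (borrow)
  5-6-1 → 6 (borrow)
  6-5-1 → 0
  5-2 → 3
  7-6 → 1
  7-1 → 6
  2-2 → 0

0o61306612206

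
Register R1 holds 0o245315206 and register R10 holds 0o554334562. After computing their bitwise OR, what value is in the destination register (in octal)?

0o755335766

OR each oct digit independently (no carries):
  2|5=7, 4|5=5, 5|4=5, 3|3=3, 1|3=3, 5|4=5, 2|5=7, 0|6=6, 6|2=6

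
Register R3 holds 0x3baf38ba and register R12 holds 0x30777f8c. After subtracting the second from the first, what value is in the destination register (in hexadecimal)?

Subtract column by column in base 16:
  a-c → e (borrow)
  b-8-1 → 2
  8-f → 9 (borrow)
  3-7-1 → b (borrow)
  f-7-1 → 7
  a-7 → 3
  b-0 → b
  3-3 → 0

0xb37b92e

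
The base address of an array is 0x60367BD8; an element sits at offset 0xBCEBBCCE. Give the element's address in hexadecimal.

0x11D2238A6

Add column by column in base 16, right to left:
  8+E = 6 carry 1
  D+C+1 = A carry 1
  B+C+1 = 8 carry 1
  7+B+1 = 3 carry 1
  6+B+1 = 2 carry 1
  3+E+1 = 2 carry 1
  0+C+1 = D
  6+B = 1 carry 1
  final carry 1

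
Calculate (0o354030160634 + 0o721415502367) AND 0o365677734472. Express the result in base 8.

0o265445620022

Add column by column in base 8, right to left:
  4+7 = 3 carry 1
  3+6+1 = 2 carry 1
  6+3+1 = 2 carry 1
  0+2+1 = 3
  6+0 = 6
  1+5 = 6
  0+5 = 5
  3+1 = 4
  0+4 = 4
  4+1 = 5
  5+2 = 7
  3+7 = 2 carry 1
  final carry 1
Sum = 0o1275445663223; now AND with 0o365677734472:
  1&0=0, 2&3=2, 7&6=6, 5&5=5, 4&6=4, 4&7=4, 5&7=5, 6&7=6, 6&3=2, 3&4=0, 2&4=0, 2&7=2, 3&2=2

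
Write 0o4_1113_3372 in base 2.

0b100001001001011011011111010

Each octal digit is 3 bits: 4=100 1=001 1=001 1=001 3=011 3=011 3=011 7=111 2=010.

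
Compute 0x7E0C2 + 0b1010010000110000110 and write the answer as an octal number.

0x7E0C2 = 0o1760302 in octal.
0b1010010000110000110 = 0o1220606 in octal.
Add column by column in base 8, right to left:
  2+6 = 0 carry 1
  0+0+1 = 1
  3+6 = 1 carry 1
  0+0+1 = 1
  6+2 = 0 carry 1
  7+2+1 = 2 carry 1
  1+1+1 = 3

0o3201110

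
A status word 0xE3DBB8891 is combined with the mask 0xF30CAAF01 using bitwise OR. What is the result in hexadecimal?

OR each hex digit independently (no carries):
  E|F=F, 3|3=3, D|0=D, B|C=F, B|A=B, 8|A=A, 8|F=F, 9|0=9, 1|1=1

0xF3DFBAF91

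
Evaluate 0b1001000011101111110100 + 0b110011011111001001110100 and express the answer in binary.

0b111100100010111001101000

Add column by column in base 2, right to left:
  0+0 = 0
  0+0 = 0
  1+1 = 0 carry 1
  0+0+1 = 1
  1+1 = 0 carry 1
  1+1+1 = 1 carry 1
  1+1+1 = 1 carry 1
  1+0+1 = 0 carry 1
  1+0+1 = 0 carry 1
  1+1+1 = 1 carry 1
  0+0+1 = 1
  1+0 = 1
  1+1 = 0 carry 1
  1+1+1 = 1 carry 1
  0+1+1 = 0 carry 1
  0+1+1 = 0 carry 1
  0+1+1 = 0 carry 1
  0+0+1 = 1
  1+1 = 0 carry 1
  0+1+1 = 0 carry 1
  0+0+1 = 1
  1+0 = 1
  0+1 = 1
  0+1 = 1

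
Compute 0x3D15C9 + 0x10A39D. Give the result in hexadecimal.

0x4DB966

Add column by column in base 16, right to left:
  9+D = 6 carry 1
  C+9+1 = 6 carry 1
  5+3+1 = 9
  1+A = B
  D+0 = D
  3+1 = 4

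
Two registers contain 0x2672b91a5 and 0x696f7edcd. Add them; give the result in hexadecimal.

Add column by column in base 16, right to left:
  5+d = 2 carry 1
  a+c+1 = 7 carry 1
  1+d+1 = f
  9+e = 7 carry 1
  b+7+1 = 3 carry 1
  2+f+1 = 2 carry 1
  7+6+1 = e
  6+9 = f
  2+6 = 8

0x8fe237f72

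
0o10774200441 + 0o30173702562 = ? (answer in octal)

Add column by column in base 8, right to left:
  1+2 = 3
  4+6 = 2 carry 1
  4+5+1 = 2 carry 1
  0+2+1 = 3
  0+0 = 0
  2+7 = 1 carry 1
  4+3+1 = 0 carry 1
  7+7+1 = 7 carry 1
  7+1+1 = 1 carry 1
  0+0+1 = 1
  1+3 = 4

0o41170103223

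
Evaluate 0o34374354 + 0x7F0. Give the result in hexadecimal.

0o34374354 = 0x71F8EC in hexadecimal.
Add column by column in base 16, right to left:
  C+0 = C
  E+F = D carry 1
  8+7+1 = 0 carry 1
  F+0+1 = 0 carry 1
  1+0+1 = 2
  7+0 = 7

0x7200DC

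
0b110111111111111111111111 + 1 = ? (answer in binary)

The trailing 21 digits are 1 (max in base 2), so adding 1 cascades: they roll to 0 and the next digit up increments.

0b111000000000000000000000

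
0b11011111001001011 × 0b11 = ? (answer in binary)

Multiply each base-2 digit by 3, carrying:
  1×3 = 3 → write 1 carry 1
  1×3+1 = 4 → write 0 carry 2
  0×3+2 = 2 → write 0 carry 1
  1×3+1 = 4 → write 0 carry 2
  0×3+2 = 2 → write 0 carry 1
  0×3+1 = 1 → write 1
  1×3 = 3 → write 1 carry 1
  0×3+1 = 1 → write 1
  0×3 = 0 → write 0
  1×3 = 3 → write 1 carry 1
  1×3+1 = 4 → write 0 carry 2
  1×3+2 = 5 → write 1 carry 2
  1×3+2 = 5 → write 1 carry 2
  1×3+2 = 5 → write 1 carry 2
  0×3+2 = 2 → write 0 carry 1
  1×3+1 = 4 → write 0 carry 2
  1×3+2 = 5 → write 1 carry 2
  remaining carry: 10

0b1010011101011100001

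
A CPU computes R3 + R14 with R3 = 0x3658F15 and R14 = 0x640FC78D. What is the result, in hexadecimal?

Add column by column in base 16, right to left:
  5+D = 2 carry 1
  1+8+1 = A
  F+7 = 6 carry 1
  8+C+1 = 5 carry 1
  5+F+1 = 5 carry 1
  6+0+1 = 7
  3+4 = 7
  0+6 = 6

0x677556A2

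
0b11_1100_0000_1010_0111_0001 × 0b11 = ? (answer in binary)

0b101101000001111101010011

Multiply each base-2 digit by 3, carrying:
  1×3 = 3 → write 1 carry 1
  0×3+1 = 1 → write 1
  0×3 = 0 → write 0
  0×3 = 0 → write 0
  1×3 = 3 → write 1 carry 1
  1×3+1 = 4 → write 0 carry 2
  1×3+2 = 5 → write 1 carry 2
  0×3+2 = 2 → write 0 carry 1
  0×3+1 = 1 → write 1
  1×3 = 3 → write 1 carry 1
  0×3+1 = 1 → write 1
  1×3 = 3 → write 1 carry 1
  0×3+1 = 1 → write 1
  0×3 = 0 → write 0
  0×3 = 0 → write 0
  0×3 = 0 → write 0
  0×3 = 0 → write 0
  0×3 = 0 → write 0
  1×3 = 3 → write 1 carry 1
  1×3+1 = 4 → write 0 carry 2
  1×3+2 = 5 → write 1 carry 2
  1×3+2 = 5 → write 1 carry 2
  remaining carry: 10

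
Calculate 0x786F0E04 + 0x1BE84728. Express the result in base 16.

Add column by column in base 16, right to left:
  4+8 = C
  0+2 = 2
  E+7 = 5 carry 1
  0+4+1 = 5
  F+8 = 7 carry 1
  6+E+1 = 5 carry 1
  8+B+1 = 4 carry 1
  7+1+1 = 9

0x9457552C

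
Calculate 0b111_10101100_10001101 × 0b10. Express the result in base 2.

Multiply each base-2 digit by 2, carrying:
  1×2 = 2 → write 0 carry 1
  0×2+1 = 1 → write 1
  1×2 = 2 → write 0 carry 1
  1×2+1 = 3 → write 1 carry 1
  0×2+1 = 1 → write 1
  0×2 = 0 → write 0
  0×2 = 0 → write 0
  1×2 = 2 → write 0 carry 1
  0×2+1 = 1 → write 1
  0×2 = 0 → write 0
  1×2 = 2 → write 0 carry 1
  1×2+1 = 3 → write 1 carry 1
  0×2+1 = 1 → write 1
  1×2 = 2 → write 0 carry 1
  0×2+1 = 1 → write 1
  1×2 = 2 → write 0 carry 1
  1×2+1 = 3 → write 1 carry 1
  1×2+1 = 3 → write 1 carry 1
  1×2+1 = 3 → write 1 carry 1
  remaining carry: 1

0b11110101100100011010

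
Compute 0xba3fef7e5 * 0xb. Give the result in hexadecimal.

Multiply each base-16 digit by 11, carrying:
  5×11 = 55 → write 7 carry 3
  e×11+3 = 157 → write d carry 9
  7×11+9 = 86 → write 6 carry 5
  f×11+5 = 170 → write a carry 10
  e×11+10 = 164 → write 4 carry 10
  f×11+10 = 175 → write f carry 10
  3×11+10 = 43 → write b carry 2
  a×11+2 = 112 → write 0 carry 7
  b×11+7 = 128 → write 0 carry 8
  remaining carry: 8

0x800bf4a6d7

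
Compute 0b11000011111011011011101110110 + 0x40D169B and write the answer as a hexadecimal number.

0b11000011111011011011101110110 = 0x187DB776 in hexadecimal.
Add column by column in base 16, right to left:
  6+B = 1 carry 1
  7+9+1 = 1 carry 1
  7+6+1 = E
  B+1 = C
  D+D = A carry 1
  7+0+1 = 8
  8+4 = C
  1+0 = 1

0x1C8ACE11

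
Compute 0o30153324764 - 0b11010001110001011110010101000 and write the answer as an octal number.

0o24735166514

0b11010001110001011110010101000 = 0o3216136250 in octal.
Subtract column by column in base 8:
  4-0 → 4
  6-5 → 1
  7-2 → 5
  4-6 → 6 (borrow)
  2-3-1 → 6 (borrow)
  3-1-1 → 1
  3-6 → 5 (borrow)
  5-1-1 → 3
  1-2 → 7 (borrow)
  0-3-1 → 4 (borrow)
  3-0-1 → 2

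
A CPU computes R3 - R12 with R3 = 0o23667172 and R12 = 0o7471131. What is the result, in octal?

0o14176041

Subtract column by column in base 8:
  2-1 → 1
  7-3 → 4
  1-1 → 0
  7-1 → 6
  6-7 → 7 (borrow)
  6-4-1 → 1
  3-7 → 4 (borrow)
  2-0-1 → 1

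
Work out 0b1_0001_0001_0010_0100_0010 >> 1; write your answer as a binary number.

Right shift by 1: drop the 1 least-significant bit.

0b10001000100100100001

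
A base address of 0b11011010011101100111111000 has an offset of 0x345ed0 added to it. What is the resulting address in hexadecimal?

0x39e38c8

0b11011010011101100111111000 = 0x369d9f8 in hexadecimal.
Add column by column in base 16, right to left:
  8+0 = 8
  f+d = c carry 1
  9+e+1 = 8 carry 1
  d+5+1 = 3 carry 1
  9+4+1 = e
  6+3 = 9
  3+0 = 3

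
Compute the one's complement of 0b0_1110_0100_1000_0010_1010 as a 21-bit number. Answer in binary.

0b100011011011111010101

Invert each bit: 011100100100000101010 → 100011011011111010101.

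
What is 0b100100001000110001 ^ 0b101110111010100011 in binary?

0b001010110010010010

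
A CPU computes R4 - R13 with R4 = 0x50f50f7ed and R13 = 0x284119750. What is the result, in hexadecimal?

Subtract column by column in base 16:
  d-0 → d
  e-5 → 9
  7-7 → 0
  f-9 → 6
  0-1 → f (borrow)
  5-1-1 → 3
  f-4 → b
  0-8 → 8 (borrow)
  5-2-1 → 2

0x28b3f609d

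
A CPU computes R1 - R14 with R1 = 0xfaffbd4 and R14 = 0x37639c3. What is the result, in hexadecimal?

0xc39c211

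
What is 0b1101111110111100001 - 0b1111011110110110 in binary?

Subtract column by column in base 2:
  1-0 → 1
  0-1 → 1 (borrow)
  0-1-1 → 0 (borrow)
  0-0-1 → 1 (borrow)
  0-1-1 → 0 (borrow)
  1-1-1 → 1 (borrow)
  1-0-1 → 0
  1-1 → 0
  1-1 → 0
  0-1 → 1 (borrow)
  1-1-1 → 1 (borrow)
  1-0-1 → 0
  1-1 → 0
  1-1 → 0
  1-1 → 0
  1-1 → 0
  0-0 → 0
  1-0 → 1
  1-0 → 1

0b1100000011000101011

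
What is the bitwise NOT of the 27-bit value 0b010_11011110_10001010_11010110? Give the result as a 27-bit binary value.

Invert each bit: 010110111101000101011010110 → 101001000010111010100101001.

0b101001000010111010100101001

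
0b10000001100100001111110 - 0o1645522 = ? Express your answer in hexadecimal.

0b10000001100100001111110 = 0x40C87E in hexadecimal.
0o1645522 = 0x74B52 in hexadecimal.
Subtract column by column in base 16:
  E-2 → C
  7-5 → 2
  8-B → D (borrow)
  C-4-1 → 7
  0-7 → 9 (borrow)
  4-0-1 → 3

0x397D2C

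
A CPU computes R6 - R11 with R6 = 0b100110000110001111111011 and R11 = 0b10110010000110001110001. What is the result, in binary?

0b1111110101011110001010

Subtract column by column in base 2:
  1-1 → 0
  1-0 → 1
  0-0 → 0
  1-0 → 1
  1-1 → 0
  1-1 → 0
  1-1 → 0
  1-0 → 1
  1-0 → 1
  1-0 → 1
  0-1 → 1 (borrow)
  0-1-1 → 0 (borrow)
  0-0-1 → 1 (borrow)
  1-0-1 → 0
  1-0 → 1
  0-0 → 0
  0-1 → 1 (borrow)
  0-0-1 → 1 (borrow)
  0-0-1 → 1 (borrow)
  1-1-1 → 1 (borrow)
  1-1-1 → 1 (borrow)
  0-0-1 → 1 (borrow)
  0-1-1 → 0 (borrow)
  1-0-1 → 0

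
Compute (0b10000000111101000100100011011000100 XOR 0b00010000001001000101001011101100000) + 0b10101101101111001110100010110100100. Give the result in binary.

0b100111110100011010000001011101001000

First 0b10000000111101000100100011011000100 XOR 0b00010000001001000101001011101100000 = 0b10010000110100000001101000110100100.
Add column by column in base 2, right to left:
  0+0 = 0
  0+0 = 0
  1+1 = 0 carry 1
  0+0+1 = 1
  0+0 = 0
  1+1 = 0 carry 1
  0+0+1 = 1
  1+1 = 0 carry 1
  1+1+1 = 1 carry 1
  0+0+1 = 1
  0+1 = 1
  0+0 = 0
  1+0 = 1
  0+0 = 0
  1+1 = 0 carry 1
  1+0+1 = 0 carry 1
  0+1+1 = 0 carry 1
  0+1+1 = 0 carry 1
  0+1+1 = 0 carry 1
  0+0+1 = 1
  0+0 = 0
  0+1 = 1
  0+1 = 1
  1+1 = 0 carry 1
  0+1+1 = 0 carry 1
  1+0+1 = 0 carry 1
  1+1+1 = 1 carry 1
  0+1+1 = 0 carry 1
  0+0+1 = 1
  0+1 = 1
  0+1 = 1
  1+0 = 1
  0+1 = 1
  0+0 = 0
  1+1 = 0 carry 1
  final carry 1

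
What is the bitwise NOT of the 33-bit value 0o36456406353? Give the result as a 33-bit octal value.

Each oct digit d becomes 7−d:
  3→4, 6→1, 4→3, 5→2, 6→1, 4→3, 0→7, 6→1, 3→4, 5→2, 3→4

0o41321371424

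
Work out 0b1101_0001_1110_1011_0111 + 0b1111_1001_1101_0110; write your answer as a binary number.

0b11100001100010001101

Add column by column in base 2, right to left:
  1+0 = 1
  1+1 = 0 carry 1
  1+1+1 = 1 carry 1
  0+0+1 = 1
  1+1 = 0 carry 1
  1+0+1 = 0 carry 1
  0+1+1 = 0 carry 1
  1+1+1 = 1 carry 1
  0+1+1 = 0 carry 1
  1+0+1 = 0 carry 1
  1+0+1 = 0 carry 1
  1+1+1 = 1 carry 1
  1+1+1 = 1 carry 1
  0+1+1 = 0 carry 1
  0+1+1 = 0 carry 1
  0+1+1 = 0 carry 1
  1+0+1 = 0 carry 1
  0+0+1 = 1
  1+0 = 1
  1+0 = 1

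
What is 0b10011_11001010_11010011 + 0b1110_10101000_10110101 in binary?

0b1000100111001110001000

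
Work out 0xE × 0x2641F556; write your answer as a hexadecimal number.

Multiply each base-16 digit by 14, carrying:
  6×14 = 84 → write 4 carry 5
  5×14+5 = 75 → write B carry 4
  5×14+4 = 74 → write A carry 4
  F×14+4 = 214 → write 6 carry 13
  1×14+13 = 27 → write B carry 1
  4×14+1 = 57 → write 9 carry 3
  6×14+3 = 87 → write 7 carry 5
  2×14+5 = 33 → write 1 carry 2
  remaining carry: 2

0x2179B6AB4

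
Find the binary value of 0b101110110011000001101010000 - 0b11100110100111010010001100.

0b10001111110000111011000100

Subtract column by column in base 2:
  0-0 → 0
  0-0 → 0
  0-1 → 1 (borrow)
  0-1-1 → 0 (borrow)
  1-0-1 → 0
  0-0 → 0
  1-0 → 1
  0-1 → 1 (borrow)
  1-0-1 → 0
  1-0 → 1
  0-1 → 1 (borrow)
  0-0-1 → 1 (borrow)
  0-1-1 → 0 (borrow)
  0-1-1 → 0 (borrow)
  0-1-1 → 0 (borrow)
  1-0-1 → 0
  1-0 → 1
  0-1 → 1 (borrow)
  0-0-1 → 1 (borrow)
  1-1-1 → 1 (borrow)
  1-1-1 → 1 (borrow)
  0-0-1 → 1 (borrow)
  1-0-1 → 0
  1-1 → 0
  1-1 → 0
  0-1 → 1 (borrow)
  1-0-1 → 0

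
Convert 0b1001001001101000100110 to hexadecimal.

0x249A26

Group the bits into nibbles: 0010 0100 1001 1010 0010 0110 → 249A26.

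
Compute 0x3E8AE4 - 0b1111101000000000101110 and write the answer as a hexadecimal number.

0xAB6

0b1111101000000000101110 = 0x3E802E in hexadecimal.
Subtract column by column in base 16:
  4-E → 6 (borrow)
  E-2-1 → B
  A-0 → A
  8-8 → 0
  E-E → 0
  3-3 → 0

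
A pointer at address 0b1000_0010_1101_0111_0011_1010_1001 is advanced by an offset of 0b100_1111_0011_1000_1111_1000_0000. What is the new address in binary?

Add column by column in base 2, right to left:
  1+0 = 1
  0+0 = 0
  0+0 = 0
  1+0 = 1
  0+0 = 0
  1+0 = 1
  0+0 = 0
  1+1 = 0 carry 1
  1+1+1 = 1 carry 1
  1+1+1 = 1 carry 1
  0+1+1 = 0 carry 1
  0+1+1 = 0 carry 1
  1+0+1 = 0 carry 1
  1+0+1 = 0 carry 1
  1+0+1 = 0 carry 1
  0+1+1 = 0 carry 1
  1+1+1 = 1 carry 1
  0+1+1 = 0 carry 1
  1+0+1 = 0 carry 1
  1+0+1 = 0 carry 1
  0+1+1 = 0 carry 1
  1+1+1 = 1 carry 1
  0+1+1 = 0 carry 1
  0+1+1 = 0 carry 1
  0+0+1 = 1
  0+0 = 0
  0+1 = 1
  1+0 = 1

0b1101001000010000001100101001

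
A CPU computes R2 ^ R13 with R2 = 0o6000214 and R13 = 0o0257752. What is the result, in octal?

0o6257546

XOR each oct digit independently (no carries):
  6^0=6, 0^2=2, 0^5=5, 0^7=7, 2^7=5, 1^5=4, 4^2=6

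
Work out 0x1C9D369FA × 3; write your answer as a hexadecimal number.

Multiply each base-16 digit by 3, carrying:
  A×3 = 30 → write E carry 1
  F×3+1 = 46 → write E carry 2
  9×3+2 = 29 → write D carry 1
  6×3+1 = 19 → write 3 carry 1
  3×3+1 = 10 → write A
  D×3 = 39 → write 7 carry 2
  9×3+2 = 29 → write D carry 1
  C×3+1 = 37 → write 5 carry 2
  1×3+2 = 5 → write 5

0x55D7A3DEE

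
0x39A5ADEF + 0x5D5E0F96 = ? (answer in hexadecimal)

0x9703BD85

Add column by column in base 16, right to left:
  F+6 = 5 carry 1
  E+9+1 = 8 carry 1
  D+F+1 = D carry 1
  A+0+1 = B
  5+E = 3 carry 1
  A+5+1 = 0 carry 1
  9+D+1 = 7 carry 1
  3+5+1 = 9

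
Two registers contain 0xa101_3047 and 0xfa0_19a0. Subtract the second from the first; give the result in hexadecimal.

0x916116a7

Subtract column by column in base 16:
  7-0 → 7
  4-a → a (borrow)
  0-9-1 → 6 (borrow)
  3-1-1 → 1
  1-0 → 1
  0-a → 6 (borrow)
  1-f-1 → 1 (borrow)
  a-0-1 → 9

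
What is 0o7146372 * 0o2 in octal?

0o16314764

Multiply each base-8 digit by 2, carrying:
  2×2 = 4 → write 4
  7×2 = 14 → write 6 carry 1
  3×2+1 = 7 → write 7
  6×2 = 12 → write 4 carry 1
  4×2+1 = 9 → write 1 carry 1
  1×2+1 = 3 → write 3
  7×2 = 14 → write 6 carry 1
  remaining carry: 1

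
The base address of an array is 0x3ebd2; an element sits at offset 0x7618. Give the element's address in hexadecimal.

Add column by column in base 16, right to left:
  2+8 = a
  d+1 = e
  b+6 = 1 carry 1
  e+7+1 = 6 carry 1
  3+0+1 = 4

0x461ea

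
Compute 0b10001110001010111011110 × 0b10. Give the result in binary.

Multiply each base-2 digit by 2, carrying:
  0×2 = 0 → write 0
  1×2 = 2 → write 0 carry 1
  1×2+1 = 3 → write 1 carry 1
  1×2+1 = 3 → write 1 carry 1
  1×2+1 = 3 → write 1 carry 1
  0×2+1 = 1 → write 1
  1×2 = 2 → write 0 carry 1
  1×2+1 = 3 → write 1 carry 1
  1×2+1 = 3 → write 1 carry 1
  0×2+1 = 1 → write 1
  1×2 = 2 → write 0 carry 1
  0×2+1 = 1 → write 1
  1×2 = 2 → write 0 carry 1
  0×2+1 = 1 → write 1
  0×2 = 0 → write 0
  0×2 = 0 → write 0
  1×2 = 2 → write 0 carry 1
  1×2+1 = 3 → write 1 carry 1
  1×2+1 = 3 → write 1 carry 1
  0×2+1 = 1 → write 1
  0×2 = 0 → write 0
  0×2 = 0 → write 0
  1×2 = 2 → write 0 carry 1
  remaining carry: 1

0b100011100010101110111100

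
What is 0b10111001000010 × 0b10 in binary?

0b101110010000100

Multiply each base-2 digit by 2, carrying:
  0×2 = 0 → write 0
  1×2 = 2 → write 0 carry 1
  0×2+1 = 1 → write 1
  0×2 = 0 → write 0
  0×2 = 0 → write 0
  0×2 = 0 → write 0
  1×2 = 2 → write 0 carry 1
  0×2+1 = 1 → write 1
  0×2 = 0 → write 0
  1×2 = 2 → write 0 carry 1
  1×2+1 = 3 → write 1 carry 1
  1×2+1 = 3 → write 1 carry 1
  0×2+1 = 1 → write 1
  1×2 = 2 → write 0 carry 1
  remaining carry: 1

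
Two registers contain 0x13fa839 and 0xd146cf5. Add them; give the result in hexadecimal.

0xe54152e

Add column by column in base 16, right to left:
  9+5 = e
  3+f = 2 carry 1
  8+c+1 = 5 carry 1
  a+6+1 = 1 carry 1
  f+4+1 = 4 carry 1
  3+1+1 = 5
  1+d = e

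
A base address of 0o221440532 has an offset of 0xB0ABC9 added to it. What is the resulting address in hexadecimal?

0x2F6ED23

0o221440532 = 0x246415A in hexadecimal.
Add column by column in base 16, right to left:
  A+9 = 3 carry 1
  5+C+1 = 2 carry 1
  1+B+1 = D
  4+A = E
  6+0 = 6
  4+B = F
  2+0 = 2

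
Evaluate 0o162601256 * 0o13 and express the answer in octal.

0o2356216572

Multiply each base-8 digit by 11, carrying:
  6×11 = 66 → write 2 carry 8
  5×11+8 = 63 → write 7 carry 7
  2×11+7 = 29 → write 5 carry 3
  1×11+3 = 14 → write 6 carry 1
  0×11+1 = 1 → write 1
  6×11 = 66 → write 2 carry 8
  2×11+8 = 30 → write 6 carry 3
  6×11+3 = 69 → write 5 carry 8
  1×11+8 = 19 → write 3 carry 2
  remaining carry: 2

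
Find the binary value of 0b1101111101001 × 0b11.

0b101001110111011

Multiply each base-2 digit by 3, carrying:
  1×3 = 3 → write 1 carry 1
  0×3+1 = 1 → write 1
  0×3 = 0 → write 0
  1×3 = 3 → write 1 carry 1
  0×3+1 = 1 → write 1
  1×3 = 3 → write 1 carry 1
  1×3+1 = 4 → write 0 carry 2
  1×3+2 = 5 → write 1 carry 2
  1×3+2 = 5 → write 1 carry 2
  1×3+2 = 5 → write 1 carry 2
  0×3+2 = 2 → write 0 carry 1
  1×3+1 = 4 → write 0 carry 2
  1×3+2 = 5 → write 1 carry 2
  remaining carry: 10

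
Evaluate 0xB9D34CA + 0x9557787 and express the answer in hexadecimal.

0x14F2AC51

Add column by column in base 16, right to left:
  A+7 = 1 carry 1
  C+8+1 = 5 carry 1
  4+7+1 = C
  3+7 = A
  D+5 = 2 carry 1
  9+5+1 = F
  B+9 = 4 carry 1
  final carry 1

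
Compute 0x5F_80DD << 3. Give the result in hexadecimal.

3 bits is not a whole number of base-16 digits; in binary: 10111111000000011011101 << 3 = 10111111000000011011101000.

0x2FC06E8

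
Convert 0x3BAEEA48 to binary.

Expand each hex digit to 4 bits: 3=0011 B=1011 A=1010 E=1110 E=1110 A=1010 4=0100 8=1000.

0b111011101011101110101001001000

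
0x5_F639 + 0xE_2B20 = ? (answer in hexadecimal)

0x142159

Add column by column in base 16, right to left:
  9+0 = 9
  3+2 = 5
  6+B = 1 carry 1
  F+2+1 = 2 carry 1
  5+E+1 = 4 carry 1
  final carry 1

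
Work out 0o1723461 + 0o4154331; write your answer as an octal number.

0o6100012

Add column by column in base 8, right to left:
  1+1 = 2
  6+3 = 1 carry 1
  4+3+1 = 0 carry 1
  3+4+1 = 0 carry 1
  2+5+1 = 0 carry 1
  7+1+1 = 1 carry 1
  1+4+1 = 6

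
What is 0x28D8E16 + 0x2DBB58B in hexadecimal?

0x56943A1

Add column by column in base 16, right to left:
  6+B = 1 carry 1
  1+8+1 = A
  E+5 = 3 carry 1
  8+B+1 = 4 carry 1
  D+B+1 = 9 carry 1
  8+D+1 = 6 carry 1
  2+2+1 = 5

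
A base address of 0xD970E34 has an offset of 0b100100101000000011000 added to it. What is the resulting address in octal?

0o1552257114

0xD970E34 = 0o1545607064 in octal.
0b100100101000000011000 = 0o4450030 in octal.
Add column by column in base 8, right to left:
  4+0 = 4
  6+3 = 1 carry 1
  0+0+1 = 1
  7+0 = 7
  0+5 = 5
  6+4 = 2 carry 1
  5+4+1 = 2 carry 1
  4+0+1 = 5
  5+0 = 5
  1+0 = 1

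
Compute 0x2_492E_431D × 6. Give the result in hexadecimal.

0xDB71592AE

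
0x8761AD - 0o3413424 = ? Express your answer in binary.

0x8761AD = 0b100001110110000110101101 in binary.
0o3413424 = 0b11100001011100010100 in binary.
Subtract column by column in base 2:
  1-0 → 1
  0-0 → 0
  1-1 → 0
  1-0 → 1
  0-1 → 1 (borrow)
  1-0-1 → 0
  0-0 → 0
  1-0 → 1
  1-1 → 0
  0-1 → 1 (borrow)
  0-1-1 → 0 (borrow)
  0-0-1 → 1 (borrow)
  0-1-1 → 0 (borrow)
  1-0-1 → 0
  1-0 → 1
  0-0 → 0
  1-0 → 1
  1-1 → 0
  1-1 → 0
  0-1 → 1 (borrow)
  0-0-1 → 1 (borrow)
  0-0-1 → 1 (borrow)
  0-0-1 → 1 (borrow)
  1-0-1 → 0

0b11110010100101010011001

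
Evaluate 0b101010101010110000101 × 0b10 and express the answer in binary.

0b1010101010101100001010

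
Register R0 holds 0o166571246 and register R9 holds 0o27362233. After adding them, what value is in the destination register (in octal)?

0o216153501

Add column by column in base 8, right to left:
  6+3 = 1 carry 1
  4+3+1 = 0 carry 1
  2+2+1 = 5
  1+2 = 3
  7+6 = 5 carry 1
  5+3+1 = 1 carry 1
  6+7+1 = 6 carry 1
  6+2+1 = 1 carry 1
  1+0+1 = 2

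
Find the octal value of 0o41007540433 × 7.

0o347065643675

Multiply each base-8 digit by 7, carrying:
  3×7 = 21 → write 5 carry 2
  3×7+2 = 23 → write 7 carry 2
  4×7+2 = 30 → write 6 carry 3
  0×7+3 = 3 → write 3
  4×7 = 28 → write 4 carry 3
  5×7+3 = 38 → write 6 carry 4
  7×7+4 = 53 → write 5 carry 6
  0×7+6 = 6 → write 6
  0×7 = 0 → write 0
  1×7 = 7 → write 7
  4×7 = 28 → write 4 carry 3
  remaining carry: 3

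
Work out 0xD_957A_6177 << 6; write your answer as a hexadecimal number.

6 bits is not a whole number of base-16 digits; in binary: 110110010101011110100110000101110111 << 6 = 110110010101011110100110000101110111000000.

0x3655E985DC0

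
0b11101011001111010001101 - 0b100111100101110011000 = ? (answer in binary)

Subtract column by column in base 2:
  1-0 → 1
  0-0 → 0
  1-0 → 1
  1-1 → 0
  0-1 → 1 (borrow)
  0-0-1 → 1 (borrow)
  0-0-1 → 1 (borrow)
  1-1-1 → 1 (borrow)
  0-1-1 → 0 (borrow)
  1-1-1 → 1 (borrow)
  1-0-1 → 0
  1-1 → 0
  1-0 → 1
  0-0 → 0
  0-1 → 1 (borrow)
  1-1-1 → 1 (borrow)
  1-1-1 → 1 (borrow)
  0-1-1 → 0 (borrow)
  1-0-1 → 0
  0-0 → 0
  1-1 → 0
  1-0 → 1
  1-0 → 1

0b11000011101001011110101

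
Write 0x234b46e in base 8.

Expand each hex digit to 4 bits: 2=0010 3=0011 4=0100 b=1011 4=0100 6=0110 e=1110.
Group the bits in threes: 010 001 101 001 011 010 001 101 110 → 215132156.

0o215132156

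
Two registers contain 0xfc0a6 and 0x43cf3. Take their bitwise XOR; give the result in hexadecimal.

XOR each hex digit independently (no carries):
  f^4=b, c^3=f, 0^c=c, a^f=5, 6^3=5

0xbfc55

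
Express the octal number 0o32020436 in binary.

Each octal digit is 3 bits: 3=011 2=010 0=000 2=010 0=000 4=100 3=011 6=110.

0b11010000010000100011110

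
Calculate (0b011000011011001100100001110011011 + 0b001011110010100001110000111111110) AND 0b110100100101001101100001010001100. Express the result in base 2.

0b100100000101001100000000010001000

Add column by column in base 2, right to left:
  1+0 = 1
  1+1 = 0 carry 1
  0+1+1 = 0 carry 1
  1+1+1 = 1 carry 1
  1+1+1 = 1 carry 1
  0+1+1 = 0 carry 1
  0+1+1 = 0 carry 1
  1+1+1 = 1 carry 1
  1+1+1 = 1 carry 1
  1+0+1 = 0 carry 1
  0+0+1 = 1
  0+0 = 0
  0+0 = 0
  0+1 = 1
  1+1 = 0 carry 1
  0+1+1 = 0 carry 1
  0+0+1 = 1
  1+0 = 1
  1+0 = 1
  0+0 = 0
  0+1 = 1
  1+0 = 1
  1+1 = 0 carry 1
  0+0+1 = 1
  1+0 = 1
  1+1 = 0 carry 1
  0+1+1 = 0 carry 1
  0+1+1 = 0 carry 1
  0+1+1 = 0 carry 1
  0+0+1 = 1
  1+1 = 0 carry 1
  1+0+1 = 0 carry 1
  final carry 1
Sum = 0b100100001101101110010010110011001; now AND with 0b110100100101001101100001010001100:
  100100001101101110010010110011001
& 110100100101001101100001010001100
= 100100000101001100000000010001000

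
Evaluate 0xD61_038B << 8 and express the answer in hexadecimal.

0xD61038B00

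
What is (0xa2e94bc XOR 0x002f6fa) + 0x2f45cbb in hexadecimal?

0xd20bf01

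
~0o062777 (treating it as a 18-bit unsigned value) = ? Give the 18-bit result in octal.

0o715000

Each oct digit d becomes 7−d:
  0→7, 6→1, 2→5, 7→0, 7→0, 7→0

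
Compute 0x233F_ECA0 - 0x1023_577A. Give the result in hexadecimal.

0x131C9526

Subtract column by column in base 16:
  0-A → 6 (borrow)
  A-7-1 → 2
  C-7 → 5
  E-5 → 9
  F-3 → C
  3-2 → 1
  3-0 → 3
  2-1 → 1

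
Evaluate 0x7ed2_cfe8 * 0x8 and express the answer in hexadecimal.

0x3f6967f40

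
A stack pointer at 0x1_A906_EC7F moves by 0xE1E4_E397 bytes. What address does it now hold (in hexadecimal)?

0x28AEBD016

Add column by column in base 16, right to left:
  F+7 = 6 carry 1
  7+9+1 = 1 carry 1
  C+3+1 = 0 carry 1
  E+E+1 = D carry 1
  6+4+1 = B
  0+E = E
  9+1 = A
  A+E = 8 carry 1
  1+0+1 = 2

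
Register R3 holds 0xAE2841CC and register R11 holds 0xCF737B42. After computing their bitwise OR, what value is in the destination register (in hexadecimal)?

0xEF7B7BCE

OR each hex digit independently (no carries):
  A|C=E, E|F=F, 2|7=7, 8|3=B, 4|7=7, 1|B=B, C|4=C, C|2=E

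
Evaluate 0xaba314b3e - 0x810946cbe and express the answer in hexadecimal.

Subtract column by column in base 16:
  e-e → 0
  3-b → 8 (borrow)
  b-c-1 → e (borrow)
  4-6-1 → d (borrow)
  1-4-1 → c (borrow)
  3-9-1 → 9 (borrow)
  a-0-1 → 9
  b-1 → a
  a-8 → 2

0x2a99cde80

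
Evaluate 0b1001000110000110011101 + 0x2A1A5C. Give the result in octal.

0b1001000110000110011101 = 0o11060635 in octal.
0x2A1A5C = 0o12415134 in octal.
Add column by column in base 8, right to left:
  5+4 = 1 carry 1
  3+3+1 = 7
  6+1 = 7
  0+5 = 5
  6+1 = 7
  0+4 = 4
  1+2 = 3
  1+1 = 2

0o23475771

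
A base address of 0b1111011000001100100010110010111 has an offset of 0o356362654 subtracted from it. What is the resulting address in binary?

0b1110111010011000101111111101011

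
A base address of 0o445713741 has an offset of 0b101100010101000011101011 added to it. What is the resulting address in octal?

0o522164314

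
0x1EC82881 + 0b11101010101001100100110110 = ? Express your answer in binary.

0x1EC82881 = 0b11110110010000010100010000001 in binary.
Add column by column in base 2, right to left:
  1+0 = 1
  0+1 = 1
  0+1 = 1
  0+0 = 0
  0+1 = 1
  0+1 = 1
  0+0 = 0
  1+0 = 1
  0+1 = 1
  0+0 = 0
  0+0 = 0
  1+1 = 0 carry 1
  0+1+1 = 0 carry 1
  1+0+1 = 0 carry 1
  0+0+1 = 1
  0+1 = 1
  0+0 = 0
  0+1 = 1
  0+0 = 0
  1+1 = 0 carry 1
  0+0+1 = 1
  0+1 = 1
  1+0 = 1
  1+1 = 0 carry 1
  0+1+1 = 0 carry 1
  1+1+1 = 1 carry 1
  1+0+1 = 0 carry 1
  1+0+1 = 0 carry 1
  1+0+1 = 0 carry 1
  final carry 1

0b100010011100101100000110110111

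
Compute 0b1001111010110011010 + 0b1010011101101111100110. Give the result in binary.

Add column by column in base 2, right to left:
  0+0 = 0
  1+1 = 0 carry 1
  0+1+1 = 0 carry 1
  1+0+1 = 0 carry 1
  1+0+1 = 0 carry 1
  0+1+1 = 0 carry 1
  0+1+1 = 0 carry 1
  1+1+1 = 1 carry 1
  1+1+1 = 1 carry 1
  0+1+1 = 0 carry 1
  1+0+1 = 0 carry 1
  0+1+1 = 0 carry 1
  1+1+1 = 1 carry 1
  1+0+1 = 0 carry 1
  1+1+1 = 1 carry 1
  1+1+1 = 1 carry 1
  0+1+1 = 0 carry 1
  0+0+1 = 1
  1+0 = 1
  0+1 = 1
  0+0 = 0
  0+1 = 1

0b1011101101000110000000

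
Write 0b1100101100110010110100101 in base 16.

Group the bits into nibbles: 0001 1001 0110 0110 0101 1010 0101 → 19665a5.

0x19665a5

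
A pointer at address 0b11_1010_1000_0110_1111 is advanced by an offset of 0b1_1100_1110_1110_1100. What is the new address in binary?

Add column by column in base 2, right to left:
  1+0 = 1
  1+0 = 1
  1+1 = 0 carry 1
  1+1+1 = 1 carry 1
  0+0+1 = 1
  1+1 = 0 carry 1
  1+1+1 = 1 carry 1
  0+1+1 = 0 carry 1
  0+0+1 = 1
  0+1 = 1
  0+1 = 1
  1+1 = 0 carry 1
  0+0+1 = 1
  1+0 = 1
  0+1 = 1
  1+1 = 0 carry 1
  1+1+1 = 1 carry 1
  1+0+1 = 0 carry 1
  final carry 1

0b1010111011101011011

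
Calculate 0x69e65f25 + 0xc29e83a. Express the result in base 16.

0x7610475f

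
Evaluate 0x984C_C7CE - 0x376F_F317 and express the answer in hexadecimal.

0x60DCD4B7

Subtract column by column in base 16:
  E-7 → 7
  C-1 → B
  7-3 → 4
  C-F → D (borrow)
  C-F-1 → C (borrow)
  4-6-1 → D (borrow)
  8-7-1 → 0
  9-3 → 6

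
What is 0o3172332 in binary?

0b11001111010011011010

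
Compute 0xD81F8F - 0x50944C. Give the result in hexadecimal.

Subtract column by column in base 16:
  F-C → 3
  8-4 → 4
  F-4 → B
  1-9 → 8 (borrow)
  8-0-1 → 7
  D-5 → 8

0x878B43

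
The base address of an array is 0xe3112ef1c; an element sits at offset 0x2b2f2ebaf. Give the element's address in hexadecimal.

0x10e405dacb

Add column by column in base 16, right to left:
  c+f = b carry 1
  1+a+1 = c
  f+b = a carry 1
  e+e+1 = d carry 1
  2+2+1 = 5
  1+f = 0 carry 1
  1+2+1 = 4
  3+b = e
  e+2 = 0 carry 1
  final carry 1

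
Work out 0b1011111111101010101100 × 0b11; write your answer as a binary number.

0b100011111111000000000100

Multiply each base-2 digit by 3, carrying:
  0×3 = 0 → write 0
  0×3 = 0 → write 0
  1×3 = 3 → write 1 carry 1
  1×3+1 = 4 → write 0 carry 2
  0×3+2 = 2 → write 0 carry 1
  1×3+1 = 4 → write 0 carry 2
  0×3+2 = 2 → write 0 carry 1
  1×3+1 = 4 → write 0 carry 2
  0×3+2 = 2 → write 0 carry 1
  1×3+1 = 4 → write 0 carry 2
  0×3+2 = 2 → write 0 carry 1
  1×3+1 = 4 → write 0 carry 2
  1×3+2 = 5 → write 1 carry 2
  1×3+2 = 5 → write 1 carry 2
  1×3+2 = 5 → write 1 carry 2
  1×3+2 = 5 → write 1 carry 2
  1×3+2 = 5 → write 1 carry 2
  1×3+2 = 5 → write 1 carry 2
  1×3+2 = 5 → write 1 carry 2
  1×3+2 = 5 → write 1 carry 2
  0×3+2 = 2 → write 0 carry 1
  1×3+1 = 4 → write 0 carry 2
  remaining carry: 10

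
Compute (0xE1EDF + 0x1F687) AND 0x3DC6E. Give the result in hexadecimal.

Add column by column in base 16, right to left:
  F+7 = 6 carry 1
  D+8+1 = 6 carry 1
  E+6+1 = 5 carry 1
  1+F+1 = 1 carry 1
  E+1+1 = 0 carry 1
  final carry 1
Sum = 0x101566; now AND with 0x3DC6E:
  1&0=0, 0&3=0, 1&D=1, 5&C=4, 6&6=6, 6&E=6

0x1466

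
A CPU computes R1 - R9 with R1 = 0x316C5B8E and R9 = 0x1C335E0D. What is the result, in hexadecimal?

Subtract column by column in base 16:
  E-D → 1
  8-0 → 8
  B-E → D (borrow)
  5-5-1 → F (borrow)
  C-3-1 → 8
  6-3 → 3
  1-C → 5 (borrow)
  3-1-1 → 1

0x1538FD81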